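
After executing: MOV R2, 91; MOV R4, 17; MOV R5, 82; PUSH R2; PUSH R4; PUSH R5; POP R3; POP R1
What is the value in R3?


Stack trace (top is rightmost):
  MOV R2, 91  → R2 = 91
  MOV R4, 17  → R4 = 17
  MOV R5, 82  → R5 = 82
  PUSH R2  → stack: [91]
  PUSH R4  → stack: [91, 17]
  PUSH R5  → stack: [91, 17, 82]
  POP R3  → R3 = 82, stack: [91, 17]
  POP R1  → R1 = 17, stack: [91]
Final: R3 = 82

82


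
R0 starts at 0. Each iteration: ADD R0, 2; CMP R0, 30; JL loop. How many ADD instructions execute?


Loop trace (R0 starts at 0, target 30, step 2):
  ADD #1: R0 = 0 + 2 = 2  → 2 < 30, loop
  ADD #2: R0 = 2 + 2 = 4  → 4 < 30, loop
  ADD #3: R0 = 4 + 2 = 6  → 6 < 30, loop
  ADD #4: R0 = 6 + 2 = 8  → 8 < 30, loop
  ADD #5: R0 = 8 + 2 = 10  → 10 < 30, loop
  ADD #6: R0 = 10 + 2 = 12  → 12 < 30, loop
  ADD #7: R0 = 12 + 2 = 14  → 14 < 30, loop
  ADD #8: R0 = 14 + 2 = 16  → 16 < 30, loop
  ADD #9: R0 = 16 + 2 = 18  → 18 < 30, loop
  ADD #10: R0 = 18 + 2 = 20  → 20 < 30, loop
  ADD #11: R0 = 20 + 2 = 22  → 22 < 30, loop
  ADD #12: R0 = 22 + 2 = 24  → 24 < 30, loop
  ADD #13: R0 = 24 + 2 = 26  → 26 < 30, loop
  ADD #14: R0 = 26 + 2 = 28  → 28 < 30, loop
  ADD #15: R0 = 28 + 2 = 30  → 30 >= 30, exit
Total ADD instructions: 15

15


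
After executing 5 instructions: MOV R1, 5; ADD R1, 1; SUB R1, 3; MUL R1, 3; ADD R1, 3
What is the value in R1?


Register state trace:
  MOV R1, 5  → R1 = 5
  ADD R1, 1  → R1 = 5 + 1 = 6
  SUB R1, 3  → R1 = 6 - 3 = 3
  MUL R1, 3  → R1 = 3 * 3 = 9
  ADD R1, 3  → R1 = 9 + 3 = 12
Final: R1 = 12

12


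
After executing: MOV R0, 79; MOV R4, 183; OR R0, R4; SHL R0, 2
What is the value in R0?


Register state trace:
  MOV R0, 79  → R0 = 79 (0b01001111)
  MOV R4, 183  → R4 = 183 (0b10110111)
  OR R0, R4  → R0 = 79 OR 183 = 255 (0b11111111)
  SHL R0, 2  → R0 = 255 << 2 = 1020
Final: R0 = 1020

1020


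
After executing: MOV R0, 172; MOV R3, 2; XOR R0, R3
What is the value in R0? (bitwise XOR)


Register state trace:
  MOV R0, 172  → R0 = 172 (0b10101100)
  MOV R3, 2  → R3 = 2 (0b00000010)
  XOR R0, R3  → R0 = 172 XOR 2 = 174 (0b10101110)
Final: R0 = 174

174


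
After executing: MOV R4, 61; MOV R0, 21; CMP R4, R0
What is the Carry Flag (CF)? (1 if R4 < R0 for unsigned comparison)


Register state trace:
  MOV R4, 61  → R4 = 61
  MOV R0, 21  → R0 = 21
  CMP R4, R0  → unsigned 61 - 21: no borrow
  61 >= 21, so CF = 0
CF = 0

0


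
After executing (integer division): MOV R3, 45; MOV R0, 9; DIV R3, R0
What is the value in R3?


Register state trace:
  MOV R3, 45  → R3 = 45
  MOV R0, 9  → R0 = 9
  DIV R3, R0  → R3 = 45 // 9 = 5
Final: R3 = 5

5


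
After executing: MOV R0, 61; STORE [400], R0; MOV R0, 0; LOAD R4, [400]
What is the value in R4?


Register and memory trace:
  MOV R0, 61  → R0 = 61
  STORE [400], R0  → mem[400] = 61
  MOV R0, 0  → R0 = 0
  LOAD R4, [400]  → R4 = mem[400] = 61
Final: R4 = 61

61


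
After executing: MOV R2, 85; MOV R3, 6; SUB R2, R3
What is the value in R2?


Register state trace:
  MOV R2, 85  → R2 = 85
  MOV R3, 6  → R3 = 6
  SUB R2, R3  → R2 = 85 - 6 = 79
Final: R2 = 79

79


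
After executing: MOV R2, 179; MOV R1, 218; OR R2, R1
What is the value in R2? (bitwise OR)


Register state trace:
  MOV R2, 179  → R2 = 179 (0b10110011)
  MOV R1, 218  → R1 = 218 (0b11011010)
  OR R2, R1   → R2 = 179 OR 218 = 251 (0b11111011)
Final: R2 = 251

251


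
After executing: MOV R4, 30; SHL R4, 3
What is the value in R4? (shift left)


Register state trace:
  MOV R4, 30  → R4 = 30
  SHL R4, 3  → R4 = 30 << 3 = 30 * 2^3 = 240
Final: R4 = 240

240


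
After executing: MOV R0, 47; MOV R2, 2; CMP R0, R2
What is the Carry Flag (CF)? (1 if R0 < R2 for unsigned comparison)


Register state trace:
  MOV R0, 47  → R0 = 47
  MOV R2, 2  → R2 = 2
  CMP R0, R2  → unsigned 47 - 2: no borrow
  47 >= 2, so CF = 0
CF = 0

0


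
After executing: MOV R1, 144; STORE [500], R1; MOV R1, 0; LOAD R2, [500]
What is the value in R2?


Register and memory trace:
  MOV R1, 144  → R1 = 144
  STORE [500], R1  → mem[500] = 144
  MOV R1, 0  → R1 = 0
  LOAD R2, [500]  → R2 = mem[500] = 144
Final: R2 = 144

144


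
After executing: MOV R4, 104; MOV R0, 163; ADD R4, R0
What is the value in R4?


Register state trace:
  MOV R4, 104  → R4 = 104
  MOV R0, 163  → R0 = 163
  ADD R4, R0  → R4 = 104 + 163 = 267
Final: R4 = 267

267


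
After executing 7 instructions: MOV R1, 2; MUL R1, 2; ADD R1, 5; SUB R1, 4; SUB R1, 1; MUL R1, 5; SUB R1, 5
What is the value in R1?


Register state trace:
  MOV R1, 2  → R1 = 2
  MUL R1, 2  → R1 = 2 * 2 = 4
  ADD R1, 5  → R1 = 4 + 5 = 9
  SUB R1, 4  → R1 = 9 - 4 = 5
  SUB R1, 1  → R1 = 5 - 1 = 4
  MUL R1, 5  → R1 = 4 * 5 = 20
  SUB R1, 5  → R1 = 20 - 5 = 15
Final: R1 = 15

15


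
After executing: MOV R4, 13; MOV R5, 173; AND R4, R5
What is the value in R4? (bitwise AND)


Register state trace:
  MOV R4, 13  → R4 = 13 (0b00001101)
  MOV R5, 173  → R5 = 173 (0b10101101)
  AND R4, R5  → R4 = 13 AND 173 = 13 (0b00001101)
Final: R4 = 13

13


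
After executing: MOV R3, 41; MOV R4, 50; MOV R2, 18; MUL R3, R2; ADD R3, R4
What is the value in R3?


Register state trace:
  MOV R3, 41  → R3 = 41
  MOV R4, 50  → R4 = 50
  MOV R2, 18  → R2 = 18
  MUL R3, R2  → R3 = 41 * 18 = 738
  ADD R3, R4  → R3 = 738 + 50 = 788
Final: R3 = 788

788


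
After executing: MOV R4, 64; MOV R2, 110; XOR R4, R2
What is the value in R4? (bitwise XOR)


Register state trace:
  MOV R4, 64  → R4 = 64 (0b01000000)
  MOV R2, 110  → R2 = 110 (0b01101110)
  XOR R4, R2  → R4 = 64 XOR 110 = 46 (0b00101110)
Final: R4 = 46

46


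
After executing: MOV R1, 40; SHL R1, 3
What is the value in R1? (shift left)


Register state trace:
  MOV R1, 40  → R1 = 40
  SHL R1, 3  → R1 = 40 << 3 = 40 * 2^3 = 320
Final: R1 = 320

320


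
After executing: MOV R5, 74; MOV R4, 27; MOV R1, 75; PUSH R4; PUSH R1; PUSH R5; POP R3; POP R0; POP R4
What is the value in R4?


Stack trace (top is rightmost):
  MOV R5, 74  → R5 = 74
  MOV R4, 27  → R4 = 27
  MOV R1, 75  → R1 = 75
  PUSH R4  → stack: [27]
  PUSH R1  → stack: [27, 75]
  PUSH R5  → stack: [27, 75, 74]
  POP R3  → R3 = 74, stack: [27, 75]
  POP R0  → R0 = 75, stack: [27]
  POP R4  → R4 = 27, stack: []
Final: R4 = 27

27


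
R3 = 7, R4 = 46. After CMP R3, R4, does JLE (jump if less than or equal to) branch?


Trace:
  R3 = 7, R4 = 46
  CMP R3, R4  → compares 7 vs 46
  JLE checks: is 7 less than or equal to 46?
  7 < 46, so condition is true
Branch taken: Yes

Yes


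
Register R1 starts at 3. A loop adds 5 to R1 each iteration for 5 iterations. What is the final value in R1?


Starting value: R1 = 3
  Iter 1: R1 = 3 + 5 = 8
  Iter 2: R1 = 8 + 5 = 13
  Iter 3: R1 = 13 + 5 = 18
  Iter 4: R1 = 18 + 5 = 23
  Iter 5: R1 = 23 + 5 = 28
Final: R1 = 28

28


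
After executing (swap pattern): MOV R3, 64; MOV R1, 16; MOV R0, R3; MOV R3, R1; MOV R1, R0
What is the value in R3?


Register state trace (swap pattern):
  MOV R3, 64  → R3 = 64
  MOV R1, 16  → R1 = 16
  MOV R0, R3  → R0 = 64  (save R3)
  MOV R3, R1  → R3 = 16  (R3 gets R1's value)
  MOV R1, R0  → R1 = 64  (R1 gets saved value)
Final: R3 = 16

16


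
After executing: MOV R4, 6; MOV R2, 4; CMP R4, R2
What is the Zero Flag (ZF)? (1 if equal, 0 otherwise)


Register state trace:
  MOV R4, 6  → R4 = 6
  MOV R2, 4  → R2 = 4
  CMP R4, R2  → computes 6 - 4 = 2
  Result is nonzero, so values are not equal
ZF = 0

0


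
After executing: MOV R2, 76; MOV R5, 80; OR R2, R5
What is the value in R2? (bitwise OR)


Register state trace:
  MOV R2, 76  → R2 = 76 (0b01001100)
  MOV R5, 80  → R5 = 80 (0b01010000)
  OR R2, R5   → R2 = 76 OR 80 = 92 (0b01011100)
Final: R2 = 92

92


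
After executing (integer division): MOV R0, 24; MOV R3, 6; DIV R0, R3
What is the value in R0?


Register state trace:
  MOV R0, 24  → R0 = 24
  MOV R3, 6  → R3 = 6
  DIV R0, R3  → R0 = 24 // 6 = 4
Final: R0 = 4

4


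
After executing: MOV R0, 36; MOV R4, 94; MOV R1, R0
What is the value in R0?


Register state trace:
  MOV R0, 36  → R0 = 36
  MOV R4, 94  → R4 = 94
  MOV R1, R0  → R1 = 36
Final: R0 = 36

36


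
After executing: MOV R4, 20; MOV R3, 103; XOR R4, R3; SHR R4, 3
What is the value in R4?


Register state trace:
  MOV R4, 20  → R4 = 20 (0b00010100)
  MOV R3, 103  → R3 = 103 (0b01100111)
  XOR R4, R3  → R4 = 20 XOR 103 = 115 (0b01110011)
  SHR R4, 3  → R4 = 115 >> 3 = 14
Final: R4 = 14

14


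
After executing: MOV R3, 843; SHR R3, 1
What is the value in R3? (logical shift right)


Register state trace:
  MOV R3, 843  → R3 = 843
  SHR R3, 1  → R3 = 843 >> 1 = 843 // 2^1 = 421
Final: R3 = 421

421


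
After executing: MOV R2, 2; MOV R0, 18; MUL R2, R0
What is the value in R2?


Register state trace:
  MOV R2, 2  → R2 = 2
  MOV R0, 18  → R0 = 18
  MUL R2, R0  → R2 = 2 * 18 = 36
Final: R2 = 36

36


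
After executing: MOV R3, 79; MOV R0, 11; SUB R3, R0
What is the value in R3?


Register state trace:
  MOV R3, 79  → R3 = 79
  MOV R0, 11  → R0 = 11
  SUB R3, R0  → R3 = 79 - 11 = 68
Final: R3 = 68

68


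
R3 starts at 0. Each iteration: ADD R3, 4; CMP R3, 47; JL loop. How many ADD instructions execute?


Loop trace (R3 starts at 0, target 47, step 4):
  ADD #1: R3 = 0 + 4 = 4  → 4 < 47, loop
  ADD #2: R3 = 4 + 4 = 8  → 8 < 47, loop
  ADD #3: R3 = 8 + 4 = 12  → 12 < 47, loop
  ADD #4: R3 = 12 + 4 = 16  → 16 < 47, loop
  ADD #5: R3 = 16 + 4 = 20  → 20 < 47, loop
  ADD #6: R3 = 20 + 4 = 24  → 24 < 47, loop
  ADD #7: R3 = 24 + 4 = 28  → 28 < 47, loop
  ADD #8: R3 = 28 + 4 = 32  → 32 < 47, loop
  ADD #9: R3 = 32 + 4 = 36  → 36 < 47, loop
  ADD #10: R3 = 36 + 4 = 40  → 40 < 47, loop
  ADD #11: R3 = 40 + 4 = 44  → 44 < 47, loop
  ADD #12: R3 = 44 + 4 = 48  → 48 >= 47, exit
Total ADD instructions: 12

12


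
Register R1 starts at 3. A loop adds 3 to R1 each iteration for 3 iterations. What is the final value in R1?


Starting value: R1 = 3
  Iter 1: R1 = 3 + 3 = 6
  Iter 2: R1 = 6 + 3 = 9
  Iter 3: R1 = 9 + 3 = 12
Final: R1 = 12

12


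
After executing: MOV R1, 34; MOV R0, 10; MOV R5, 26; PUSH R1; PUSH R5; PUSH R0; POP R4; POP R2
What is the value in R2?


Stack trace (top is rightmost):
  MOV R1, 34  → R1 = 34
  MOV R0, 10  → R0 = 10
  MOV R5, 26  → R5 = 26
  PUSH R1  → stack: [34]
  PUSH R5  → stack: [34, 26]
  PUSH R0  → stack: [34, 26, 10]
  POP R4  → R4 = 10, stack: [34, 26]
  POP R2  → R2 = 26, stack: [34]
Final: R2 = 26

26


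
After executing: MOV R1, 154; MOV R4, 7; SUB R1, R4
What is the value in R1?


Register state trace:
  MOV R1, 154  → R1 = 154
  MOV R4, 7  → R4 = 7
  SUB R1, R4  → R1 = 154 - 7 = 147
Final: R1 = 147

147


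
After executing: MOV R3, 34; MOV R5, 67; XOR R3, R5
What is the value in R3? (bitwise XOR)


Register state trace:
  MOV R3, 34  → R3 = 34 (0b00100010)
  MOV R5, 67  → R5 = 67 (0b01000011)
  XOR R3, R5  → R3 = 34 XOR 67 = 97 (0b01100001)
Final: R3 = 97

97


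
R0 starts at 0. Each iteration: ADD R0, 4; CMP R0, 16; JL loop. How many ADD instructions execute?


Loop trace (R0 starts at 0, target 16, step 4):
  ADD #1: R0 = 0 + 4 = 4  → 4 < 16, loop
  ADD #2: R0 = 4 + 4 = 8  → 8 < 16, loop
  ADD #3: R0 = 8 + 4 = 12  → 12 < 16, loop
  ADD #4: R0 = 12 + 4 = 16  → 16 >= 16, exit
Total ADD instructions: 4

4


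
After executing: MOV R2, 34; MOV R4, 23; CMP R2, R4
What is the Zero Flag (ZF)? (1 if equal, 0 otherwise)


Register state trace:
  MOV R2, 34  → R2 = 34
  MOV R4, 23  → R4 = 23
  CMP R2, R4  → computes 34 - 23 = 11
  Result is nonzero, so values are not equal
ZF = 0

0


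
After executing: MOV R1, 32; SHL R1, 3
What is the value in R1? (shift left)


Register state trace:
  MOV R1, 32  → R1 = 32
  SHL R1, 3  → R1 = 32 << 3 = 32 * 2^3 = 256
Final: R1 = 256

256


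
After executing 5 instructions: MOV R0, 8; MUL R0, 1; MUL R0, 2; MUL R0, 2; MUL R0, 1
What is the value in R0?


Register state trace:
  MOV R0, 8  → R0 = 8
  MUL R0, 1  → R0 = 8 * 1 = 8
  MUL R0, 2  → R0 = 8 * 2 = 16
  MUL R0, 2  → R0 = 16 * 2 = 32
  MUL R0, 1  → R0 = 32 * 1 = 32
Final: R0 = 32

32


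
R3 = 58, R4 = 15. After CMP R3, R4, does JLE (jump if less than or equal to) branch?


Trace:
  R3 = 58, R4 = 15
  CMP R3, R4  → compares 58 vs 15
  JLE checks: is 58 less than or equal to 15?
  58 > 15, so condition is false
Branch taken: No

No


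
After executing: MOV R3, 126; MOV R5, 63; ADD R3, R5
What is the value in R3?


Register state trace:
  MOV R3, 126  → R3 = 126
  MOV R5, 63  → R5 = 63
  ADD R3, R5  → R3 = 126 + 63 = 189
Final: R3 = 189

189


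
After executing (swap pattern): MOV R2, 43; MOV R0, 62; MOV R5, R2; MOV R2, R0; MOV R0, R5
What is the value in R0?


Register state trace (swap pattern):
  MOV R2, 43  → R2 = 43
  MOV R0, 62  → R0 = 62
  MOV R5, R2  → R5 = 43  (save R2)
  MOV R2, R0  → R2 = 62  (R2 gets R0's value)
  MOV R0, R5  → R0 = 43  (R0 gets saved value)
Final: R0 = 43

43


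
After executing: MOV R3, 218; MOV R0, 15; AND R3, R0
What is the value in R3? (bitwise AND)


Register state trace:
  MOV R3, 218  → R3 = 218 (0b11011010)
  MOV R0, 15  → R0 = 15 (0b00001111)
  AND R3, R0  → R3 = 218 AND 15 = 10 (0b00001010)
Final: R3 = 10

10


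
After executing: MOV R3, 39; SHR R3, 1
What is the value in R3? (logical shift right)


Register state trace:
  MOV R3, 39  → R3 = 39
  SHR R3, 1  → R3 = 39 >> 1 = 39 // 2^1 = 19
Final: R3 = 19

19


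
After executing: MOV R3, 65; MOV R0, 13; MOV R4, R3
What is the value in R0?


Register state trace:
  MOV R3, 65  → R3 = 65
  MOV R0, 13  → R0 = 13
  MOV R4, R3  → R4 = 65
Final: R0 = 13

13


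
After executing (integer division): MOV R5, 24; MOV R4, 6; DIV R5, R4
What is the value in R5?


Register state trace:
  MOV R5, 24  → R5 = 24
  MOV R4, 6  → R4 = 6
  DIV R5, R4  → R5 = 24 // 6 = 4
Final: R5 = 4

4


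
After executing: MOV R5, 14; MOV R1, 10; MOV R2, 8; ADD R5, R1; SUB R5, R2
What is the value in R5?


Register state trace:
  MOV R5, 14  → R5 = 14
  MOV R1, 10  → R1 = 10
  MOV R2, 8  → R2 = 8
  ADD R5, R1  → R5 = 14 + 10 = 24
  SUB R5, R2  → R5 = 24 - 8 = 16
Final: R5 = 16

16


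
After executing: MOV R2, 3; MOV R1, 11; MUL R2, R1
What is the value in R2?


Register state trace:
  MOV R2, 3  → R2 = 3
  MOV R1, 11  → R1 = 11
  MUL R2, R1  → R2 = 3 * 11 = 33
Final: R2 = 33

33


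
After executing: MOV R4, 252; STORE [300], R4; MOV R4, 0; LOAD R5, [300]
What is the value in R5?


Register and memory trace:
  MOV R4, 252  → R4 = 252
  STORE [300], R4  → mem[300] = 252
  MOV R4, 0  → R4 = 0
  LOAD R5, [300]  → R5 = mem[300] = 252
Final: R5 = 252

252


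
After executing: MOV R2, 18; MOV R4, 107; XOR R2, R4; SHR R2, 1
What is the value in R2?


Register state trace:
  MOV R2, 18  → R2 = 18 (0b00010010)
  MOV R4, 107  → R4 = 107 (0b01101011)
  XOR R2, R4  → R2 = 18 XOR 107 = 121 (0b01111001)
  SHR R2, 1  → R2 = 121 >> 1 = 60
Final: R2 = 60

60


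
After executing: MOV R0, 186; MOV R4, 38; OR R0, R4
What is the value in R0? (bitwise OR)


Register state trace:
  MOV R0, 186  → R0 = 186 (0b10111010)
  MOV R4, 38  → R4 = 38 (0b00100110)
  OR R0, R4   → R0 = 186 OR 38 = 190 (0b10111110)
Final: R0 = 190

190


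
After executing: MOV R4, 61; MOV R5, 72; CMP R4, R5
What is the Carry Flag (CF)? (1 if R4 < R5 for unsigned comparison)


Register state trace:
  MOV R4, 61  → R4 = 61
  MOV R5, 72  → R5 = 72
  CMP R4, R5  → unsigned 61 - 72: borrow occurs
  61 < 72, so CF = 1
CF = 1

1


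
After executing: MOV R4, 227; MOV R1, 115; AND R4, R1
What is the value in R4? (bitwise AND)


Register state trace:
  MOV R4, 227  → R4 = 227 (0b11100011)
  MOV R1, 115  → R1 = 115 (0b01110011)
  AND R4, R1  → R4 = 227 AND 115 = 99 (0b01100011)
Final: R4 = 99

99


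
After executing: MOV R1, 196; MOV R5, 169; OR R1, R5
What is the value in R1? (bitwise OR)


Register state trace:
  MOV R1, 196  → R1 = 196 (0b11000100)
  MOV R5, 169  → R5 = 169 (0b10101001)
  OR R1, R5   → R1 = 196 OR 169 = 237 (0b11101101)
Final: R1 = 237

237


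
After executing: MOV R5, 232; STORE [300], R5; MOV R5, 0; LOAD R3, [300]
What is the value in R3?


Register and memory trace:
  MOV R5, 232  → R5 = 232
  STORE [300], R5  → mem[300] = 232
  MOV R5, 0  → R5 = 0
  LOAD R3, [300]  → R3 = mem[300] = 232
Final: R3 = 232

232


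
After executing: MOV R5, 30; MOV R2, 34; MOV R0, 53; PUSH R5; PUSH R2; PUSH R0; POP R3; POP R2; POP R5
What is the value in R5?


Stack trace (top is rightmost):
  MOV R5, 30  → R5 = 30
  MOV R2, 34  → R2 = 34
  MOV R0, 53  → R0 = 53
  PUSH R5  → stack: [30]
  PUSH R2  → stack: [30, 34]
  PUSH R0  → stack: [30, 34, 53]
  POP R3  → R3 = 53, stack: [30, 34]
  POP R2  → R2 = 34, stack: [30]
  POP R5  → R5 = 30, stack: []
Final: R5 = 30

30


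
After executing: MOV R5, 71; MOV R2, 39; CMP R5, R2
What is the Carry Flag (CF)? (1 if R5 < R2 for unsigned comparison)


Register state trace:
  MOV R5, 71  → R5 = 71
  MOV R2, 39  → R2 = 39
  CMP R5, R2  → unsigned 71 - 39: no borrow
  71 >= 39, so CF = 0
CF = 0

0


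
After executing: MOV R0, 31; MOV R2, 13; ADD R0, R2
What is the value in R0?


Register state trace:
  MOV R0, 31  → R0 = 31
  MOV R2, 13  → R2 = 13
  ADD R0, R2  → R0 = 31 + 13 = 44
Final: R0 = 44

44


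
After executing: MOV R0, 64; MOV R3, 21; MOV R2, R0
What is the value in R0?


Register state trace:
  MOV R0, 64  → R0 = 64
  MOV R3, 21  → R3 = 21
  MOV R2, R0  → R2 = 64
Final: R0 = 64

64


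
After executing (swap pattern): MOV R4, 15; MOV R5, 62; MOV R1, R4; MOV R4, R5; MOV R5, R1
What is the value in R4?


Register state trace (swap pattern):
  MOV R4, 15  → R4 = 15
  MOV R5, 62  → R5 = 62
  MOV R1, R4  → R1 = 15  (save R4)
  MOV R4, R5  → R4 = 62  (R4 gets R5's value)
  MOV R5, R1  → R5 = 15  (R5 gets saved value)
Final: R4 = 62

62


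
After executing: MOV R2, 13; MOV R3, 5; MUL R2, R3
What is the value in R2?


Register state trace:
  MOV R2, 13  → R2 = 13
  MOV R3, 5  → R3 = 5
  MUL R2, R3  → R2 = 13 * 5 = 65
Final: R2 = 65

65


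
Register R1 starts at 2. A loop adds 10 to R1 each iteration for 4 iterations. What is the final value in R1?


Starting value: R1 = 2
  Iter 1: R1 = 2 + 10 = 12
  Iter 2: R1 = 12 + 10 = 22
  Iter 3: R1 = 22 + 10 = 32
  Iter 4: R1 = 32 + 10 = 42
Final: R1 = 42

42


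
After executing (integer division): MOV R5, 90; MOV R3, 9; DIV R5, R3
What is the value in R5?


Register state trace:
  MOV R5, 90  → R5 = 90
  MOV R3, 9  → R3 = 9
  DIV R5, R3  → R5 = 90 // 9 = 10
Final: R5 = 10

10


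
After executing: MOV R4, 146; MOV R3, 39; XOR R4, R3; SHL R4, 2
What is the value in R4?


Register state trace:
  MOV R4, 146  → R4 = 146 (0b10010010)
  MOV R3, 39  → R3 = 39 (0b00100111)
  XOR R4, R3  → R4 = 146 XOR 39 = 181 (0b10110101)
  SHL R4, 2  → R4 = 181 << 2 = 724
Final: R4 = 724

724


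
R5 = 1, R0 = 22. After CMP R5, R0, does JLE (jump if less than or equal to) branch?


Trace:
  R5 = 1, R0 = 22
  CMP R5, R0  → compares 1 vs 22
  JLE checks: is 1 less than or equal to 22?
  1 < 22, so condition is true
Branch taken: Yes

Yes


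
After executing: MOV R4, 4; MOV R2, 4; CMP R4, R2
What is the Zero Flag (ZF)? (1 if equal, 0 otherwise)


Register state trace:
  MOV R4, 4  → R4 = 4
  MOV R2, 4  → R2 = 4
  CMP R4, R2  → computes 4 - 4 = 0
  Result is zero, so values are equal
ZF = 1

1


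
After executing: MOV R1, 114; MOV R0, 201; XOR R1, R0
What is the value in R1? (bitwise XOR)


Register state trace:
  MOV R1, 114  → R1 = 114 (0b01110010)
  MOV R0, 201  → R0 = 201 (0b11001001)
  XOR R1, R0  → R1 = 114 XOR 201 = 187 (0b10111011)
Final: R1 = 187

187


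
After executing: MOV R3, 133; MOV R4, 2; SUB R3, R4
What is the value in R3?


Register state trace:
  MOV R3, 133  → R3 = 133
  MOV R4, 2  → R4 = 2
  SUB R3, R4  → R3 = 133 - 2 = 131
Final: R3 = 131

131


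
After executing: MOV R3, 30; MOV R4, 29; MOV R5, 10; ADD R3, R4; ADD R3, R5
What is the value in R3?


Register state trace:
  MOV R3, 30  → R3 = 30
  MOV R4, 29  → R4 = 29
  MOV R5, 10  → R5 = 10
  ADD R3, R4  → R3 = 30 + 29 = 59
  ADD R3, R5  → R3 = 59 + 10 = 69
Final: R3 = 69

69


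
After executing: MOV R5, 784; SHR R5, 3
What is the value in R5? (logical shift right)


Register state trace:
  MOV R5, 784  → R5 = 784
  SHR R5, 3  → R5 = 784 >> 3 = 784 // 2^3 = 98
Final: R5 = 98

98


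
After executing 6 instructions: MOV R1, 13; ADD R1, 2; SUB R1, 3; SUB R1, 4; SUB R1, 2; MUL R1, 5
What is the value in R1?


Register state trace:
  MOV R1, 13  → R1 = 13
  ADD R1, 2  → R1 = 13 + 2 = 15
  SUB R1, 3  → R1 = 15 - 3 = 12
  SUB R1, 4  → R1 = 12 - 4 = 8
  SUB R1, 2  → R1 = 8 - 2 = 6
  MUL R1, 5  → R1 = 6 * 5 = 30
Final: R1 = 30

30


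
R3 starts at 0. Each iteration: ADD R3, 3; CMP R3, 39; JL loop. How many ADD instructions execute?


Loop trace (R3 starts at 0, target 39, step 3):
  ADD #1: R3 = 0 + 3 = 3  → 3 < 39, loop
  ADD #2: R3 = 3 + 3 = 6  → 6 < 39, loop
  ADD #3: R3 = 6 + 3 = 9  → 9 < 39, loop
  ADD #4: R3 = 9 + 3 = 12  → 12 < 39, loop
  ADD #5: R3 = 12 + 3 = 15  → 15 < 39, loop
  ADD #6: R3 = 15 + 3 = 18  → 18 < 39, loop
  ADD #7: R3 = 18 + 3 = 21  → 21 < 39, loop
  ADD #8: R3 = 21 + 3 = 24  → 24 < 39, loop
  ADD #9: R3 = 24 + 3 = 27  → 27 < 39, loop
  ADD #10: R3 = 27 + 3 = 30  → 30 < 39, loop
  ADD #11: R3 = 30 + 3 = 33  → 33 < 39, loop
  ADD #12: R3 = 33 + 3 = 36  → 36 < 39, loop
  ADD #13: R3 = 36 + 3 = 39  → 39 >= 39, exit
Total ADD instructions: 13

13


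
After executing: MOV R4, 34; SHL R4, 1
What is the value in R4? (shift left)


Register state trace:
  MOV R4, 34  → R4 = 34
  SHL R4, 1  → R4 = 34 << 1 = 34 * 2^1 = 68
Final: R4 = 68

68


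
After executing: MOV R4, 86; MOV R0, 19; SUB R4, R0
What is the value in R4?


Register state trace:
  MOV R4, 86  → R4 = 86
  MOV R0, 19  → R0 = 19
  SUB R4, R0  → R4 = 86 - 19 = 67
Final: R4 = 67

67


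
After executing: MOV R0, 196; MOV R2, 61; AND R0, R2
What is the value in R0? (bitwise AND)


Register state trace:
  MOV R0, 196  → R0 = 196 (0b11000100)
  MOV R2, 61  → R2 = 61 (0b00111101)
  AND R0, R2  → R0 = 196 AND 61 = 4 (0b00000100)
Final: R0 = 4

4


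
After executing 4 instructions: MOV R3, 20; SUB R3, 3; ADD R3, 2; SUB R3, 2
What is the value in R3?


Register state trace:
  MOV R3, 20  → R3 = 20
  SUB R3, 3  → R3 = 20 - 3 = 17
  ADD R3, 2  → R3 = 17 + 2 = 19
  SUB R3, 2  → R3 = 19 - 2 = 17
Final: R3 = 17

17


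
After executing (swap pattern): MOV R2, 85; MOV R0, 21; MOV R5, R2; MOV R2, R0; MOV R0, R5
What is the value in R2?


Register state trace (swap pattern):
  MOV R2, 85  → R2 = 85
  MOV R0, 21  → R0 = 21
  MOV R5, R2  → R5 = 85  (save R2)
  MOV R2, R0  → R2 = 21  (R2 gets R0's value)
  MOV R0, R5  → R0 = 85  (R0 gets saved value)
Final: R2 = 21

21


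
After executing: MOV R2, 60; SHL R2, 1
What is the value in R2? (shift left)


Register state trace:
  MOV R2, 60  → R2 = 60
  SHL R2, 1  → R2 = 60 << 1 = 60 * 2^1 = 120
Final: R2 = 120

120


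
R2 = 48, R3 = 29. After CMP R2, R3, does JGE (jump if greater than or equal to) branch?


Trace:
  R2 = 48, R3 = 29
  CMP R2, R3  → compares 48 vs 29
  JGE checks: is 48 greater than or equal to 29?
  48 > 29, so condition is true
Branch taken: Yes

Yes


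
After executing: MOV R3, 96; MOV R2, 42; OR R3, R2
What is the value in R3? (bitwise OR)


Register state trace:
  MOV R3, 96  → R3 = 96 (0b01100000)
  MOV R2, 42  → R2 = 42 (0b00101010)
  OR R3, R2   → R3 = 96 OR 42 = 106 (0b01101010)
Final: R3 = 106

106


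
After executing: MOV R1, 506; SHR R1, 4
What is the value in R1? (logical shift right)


Register state trace:
  MOV R1, 506  → R1 = 506
  SHR R1, 4  → R1 = 506 >> 4 = 506 // 2^4 = 31
Final: R1 = 31

31


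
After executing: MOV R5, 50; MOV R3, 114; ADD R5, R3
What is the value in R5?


Register state trace:
  MOV R5, 50  → R5 = 50
  MOV R3, 114  → R3 = 114
  ADD R5, R3  → R5 = 50 + 114 = 164
Final: R5 = 164

164


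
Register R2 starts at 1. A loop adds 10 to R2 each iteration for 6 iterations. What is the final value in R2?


Starting value: R2 = 1
  Iter 1: R2 = 1 + 10 = 11
  Iter 2: R2 = 11 + 10 = 21
  Iter 3: R2 = 21 + 10 = 31
  Iter 4: R2 = 31 + 10 = 41
  Iter 5: R2 = 41 + 10 = 51
  Iter 6: R2 = 51 + 10 = 61
Final: R2 = 61

61


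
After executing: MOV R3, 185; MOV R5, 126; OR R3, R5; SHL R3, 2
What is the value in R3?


Register state trace:
  MOV R3, 185  → R3 = 185 (0b10111001)
  MOV R5, 126  → R5 = 126 (0b01111110)
  OR R3, R5  → R3 = 185 OR 126 = 255 (0b11111111)
  SHL R3, 2  → R3 = 255 << 2 = 1020
Final: R3 = 1020

1020


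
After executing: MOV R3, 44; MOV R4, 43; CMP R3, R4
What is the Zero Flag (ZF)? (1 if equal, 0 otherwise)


Register state trace:
  MOV R3, 44  → R3 = 44
  MOV R4, 43  → R4 = 43
  CMP R3, R4  → computes 44 - 43 = 1
  Result is nonzero, so values are not equal
ZF = 0

0


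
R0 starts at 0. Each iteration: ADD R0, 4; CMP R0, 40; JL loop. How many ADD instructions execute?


Loop trace (R0 starts at 0, target 40, step 4):
  ADD #1: R0 = 0 + 4 = 4  → 4 < 40, loop
  ADD #2: R0 = 4 + 4 = 8  → 8 < 40, loop
  ADD #3: R0 = 8 + 4 = 12  → 12 < 40, loop
  ADD #4: R0 = 12 + 4 = 16  → 16 < 40, loop
  ADD #5: R0 = 16 + 4 = 20  → 20 < 40, loop
  ADD #6: R0 = 20 + 4 = 24  → 24 < 40, loop
  ADD #7: R0 = 24 + 4 = 28  → 28 < 40, loop
  ADD #8: R0 = 28 + 4 = 32  → 32 < 40, loop
  ADD #9: R0 = 32 + 4 = 36  → 36 < 40, loop
  ADD #10: R0 = 36 + 4 = 40  → 40 >= 40, exit
Total ADD instructions: 10

10


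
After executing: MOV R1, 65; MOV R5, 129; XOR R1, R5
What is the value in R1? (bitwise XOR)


Register state trace:
  MOV R1, 65  → R1 = 65 (0b01000001)
  MOV R5, 129  → R5 = 129 (0b10000001)
  XOR R1, R5  → R1 = 65 XOR 129 = 192 (0b11000000)
Final: R1 = 192

192


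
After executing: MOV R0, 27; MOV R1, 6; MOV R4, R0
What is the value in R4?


Register state trace:
  MOV R0, 27  → R0 = 27
  MOV R1, 6  → R1 = 6
  MOV R4, R0  → R4 = 27
Final: R4 = 27

27


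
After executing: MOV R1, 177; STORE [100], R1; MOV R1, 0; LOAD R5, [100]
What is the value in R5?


Register and memory trace:
  MOV R1, 177  → R1 = 177
  STORE [100], R1  → mem[100] = 177
  MOV R1, 0  → R1 = 0
  LOAD R5, [100]  → R5 = mem[100] = 177
Final: R5 = 177

177


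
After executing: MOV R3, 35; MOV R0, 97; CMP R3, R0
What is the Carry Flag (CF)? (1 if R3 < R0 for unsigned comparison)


Register state trace:
  MOV R3, 35  → R3 = 35
  MOV R0, 97  → R0 = 97
  CMP R3, R0  → unsigned 35 - 97: borrow occurs
  35 < 97, so CF = 1
CF = 1

1


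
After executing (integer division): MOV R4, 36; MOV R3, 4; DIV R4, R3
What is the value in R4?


Register state trace:
  MOV R4, 36  → R4 = 36
  MOV R3, 4  → R3 = 4
  DIV R4, R3  → R4 = 36 // 4 = 9
Final: R4 = 9

9


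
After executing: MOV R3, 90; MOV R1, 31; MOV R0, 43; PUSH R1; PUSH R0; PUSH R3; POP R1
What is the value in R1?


Stack trace (top is rightmost):
  MOV R3, 90  → R3 = 90
  MOV R1, 31  → R1 = 31
  MOV R0, 43  → R0 = 43
  PUSH R1  → stack: [31]
  PUSH R0  → stack: [31, 43]
  PUSH R3  → stack: [31, 43, 90]
  POP R1  → R1 = 90, stack: [31, 43]
Final: R1 = 90

90


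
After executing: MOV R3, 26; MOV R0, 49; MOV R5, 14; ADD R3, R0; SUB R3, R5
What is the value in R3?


Register state trace:
  MOV R3, 26  → R3 = 26
  MOV R0, 49  → R0 = 49
  MOV R5, 14  → R5 = 14
  ADD R3, R0  → R3 = 26 + 49 = 75
  SUB R3, R5  → R3 = 75 - 14 = 61
Final: R3 = 61

61


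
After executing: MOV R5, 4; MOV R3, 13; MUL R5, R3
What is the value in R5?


Register state trace:
  MOV R5, 4  → R5 = 4
  MOV R3, 13  → R3 = 13
  MUL R5, R3  → R5 = 4 * 13 = 52
Final: R5 = 52

52


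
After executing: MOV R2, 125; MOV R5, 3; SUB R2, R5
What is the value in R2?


Register state trace:
  MOV R2, 125  → R2 = 125
  MOV R5, 3  → R5 = 3
  SUB R2, R5  → R2 = 125 - 3 = 122
Final: R2 = 122

122


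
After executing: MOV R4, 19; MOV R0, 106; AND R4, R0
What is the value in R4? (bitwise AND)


Register state trace:
  MOV R4, 19  → R4 = 19 (0b00010011)
  MOV R0, 106  → R0 = 106 (0b01101010)
  AND R4, R0  → R4 = 19 AND 106 = 2 (0b00000010)
Final: R4 = 2

2


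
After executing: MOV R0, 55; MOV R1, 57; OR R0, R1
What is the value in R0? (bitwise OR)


Register state trace:
  MOV R0, 55  → R0 = 55 (0b00110111)
  MOV R1, 57  → R1 = 57 (0b00111001)
  OR R0, R1   → R0 = 55 OR 57 = 63 (0b00111111)
Final: R0 = 63

63


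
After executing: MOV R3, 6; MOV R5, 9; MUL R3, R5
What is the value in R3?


Register state trace:
  MOV R3, 6  → R3 = 6
  MOV R5, 9  → R5 = 9
  MUL R3, R5  → R3 = 6 * 9 = 54
Final: R3 = 54

54


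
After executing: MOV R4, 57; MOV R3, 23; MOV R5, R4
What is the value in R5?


Register state trace:
  MOV R4, 57  → R4 = 57
  MOV R3, 23  → R3 = 23
  MOV R5, R4  → R5 = 57
Final: R5 = 57

57


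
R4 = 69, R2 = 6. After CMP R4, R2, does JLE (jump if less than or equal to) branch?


Trace:
  R4 = 69, R2 = 6
  CMP R4, R2  → compares 69 vs 6
  JLE checks: is 69 less than or equal to 6?
  69 > 6, so condition is false
Branch taken: No

No


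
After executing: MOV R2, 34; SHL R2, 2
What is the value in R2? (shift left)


Register state trace:
  MOV R2, 34  → R2 = 34
  SHL R2, 2  → R2 = 34 << 2 = 34 * 2^2 = 136
Final: R2 = 136

136


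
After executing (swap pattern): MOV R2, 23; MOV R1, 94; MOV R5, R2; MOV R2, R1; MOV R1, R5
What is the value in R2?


Register state trace (swap pattern):
  MOV R2, 23  → R2 = 23
  MOV R1, 94  → R1 = 94
  MOV R5, R2  → R5 = 23  (save R2)
  MOV R2, R1  → R2 = 94  (R2 gets R1's value)
  MOV R1, R5  → R1 = 23  (R1 gets saved value)
Final: R2 = 94

94


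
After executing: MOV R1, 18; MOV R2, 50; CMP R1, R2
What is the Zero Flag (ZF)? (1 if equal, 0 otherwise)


Register state trace:
  MOV R1, 18  → R1 = 18
  MOV R2, 50  → R2 = 50
  CMP R1, R2  → computes 18 - 50 = -32
  Result is nonzero, so values are not equal
ZF = 0

0


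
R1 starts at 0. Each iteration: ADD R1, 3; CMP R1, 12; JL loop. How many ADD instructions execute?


Loop trace (R1 starts at 0, target 12, step 3):
  ADD #1: R1 = 0 + 3 = 3  → 3 < 12, loop
  ADD #2: R1 = 3 + 3 = 6  → 6 < 12, loop
  ADD #3: R1 = 6 + 3 = 9  → 9 < 12, loop
  ADD #4: R1 = 9 + 3 = 12  → 12 >= 12, exit
Total ADD instructions: 4

4


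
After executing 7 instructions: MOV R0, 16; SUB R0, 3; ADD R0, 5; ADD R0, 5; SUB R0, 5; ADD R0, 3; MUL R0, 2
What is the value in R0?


Register state trace:
  MOV R0, 16  → R0 = 16
  SUB R0, 3  → R0 = 16 - 3 = 13
  ADD R0, 5  → R0 = 13 + 5 = 18
  ADD R0, 5  → R0 = 18 + 5 = 23
  SUB R0, 5  → R0 = 23 - 5 = 18
  ADD R0, 3  → R0 = 18 + 3 = 21
  MUL R0, 2  → R0 = 21 * 2 = 42
Final: R0 = 42

42


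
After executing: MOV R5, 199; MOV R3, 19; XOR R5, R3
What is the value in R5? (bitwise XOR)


Register state trace:
  MOV R5, 199  → R5 = 199 (0b11000111)
  MOV R3, 19  → R3 = 19 (0b00010011)
  XOR R5, R3  → R5 = 199 XOR 19 = 212 (0b11010100)
Final: R5 = 212

212


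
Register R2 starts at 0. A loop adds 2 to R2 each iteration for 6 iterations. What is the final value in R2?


Starting value: R2 = 0
  Iter 1: R2 = 0 + 2 = 2
  Iter 2: R2 = 2 + 2 = 4
  Iter 3: R2 = 4 + 2 = 6
  Iter 4: R2 = 6 + 2 = 8
  Iter 5: R2 = 8 + 2 = 10
  Iter 6: R2 = 10 + 2 = 12
Final: R2 = 12

12


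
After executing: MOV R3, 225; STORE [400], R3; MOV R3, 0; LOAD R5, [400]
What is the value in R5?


Register and memory trace:
  MOV R3, 225  → R3 = 225
  STORE [400], R3  → mem[400] = 225
  MOV R3, 0  → R3 = 0
  LOAD R5, [400]  → R5 = mem[400] = 225
Final: R5 = 225

225


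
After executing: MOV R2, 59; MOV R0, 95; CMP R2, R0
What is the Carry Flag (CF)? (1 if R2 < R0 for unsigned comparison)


Register state trace:
  MOV R2, 59  → R2 = 59
  MOV R0, 95  → R0 = 95
  CMP R2, R0  → unsigned 59 - 95: borrow occurs
  59 < 95, so CF = 1
CF = 1

1


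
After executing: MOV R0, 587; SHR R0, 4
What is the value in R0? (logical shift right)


Register state trace:
  MOV R0, 587  → R0 = 587
  SHR R0, 4  → R0 = 587 >> 4 = 587 // 2^4 = 36
Final: R0 = 36

36


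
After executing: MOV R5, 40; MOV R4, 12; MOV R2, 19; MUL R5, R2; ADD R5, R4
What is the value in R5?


Register state trace:
  MOV R5, 40  → R5 = 40
  MOV R4, 12  → R4 = 12
  MOV R2, 19  → R2 = 19
  MUL R5, R2  → R5 = 40 * 19 = 760
  ADD R5, R4  → R5 = 760 + 12 = 772
Final: R5 = 772

772


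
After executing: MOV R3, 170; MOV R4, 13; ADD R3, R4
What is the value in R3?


Register state trace:
  MOV R3, 170  → R3 = 170
  MOV R4, 13  → R4 = 13
  ADD R3, R4  → R3 = 170 + 13 = 183
Final: R3 = 183

183


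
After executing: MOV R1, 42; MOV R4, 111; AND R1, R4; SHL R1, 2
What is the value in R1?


Register state trace:
  MOV R1, 42  → R1 = 42 (0b00101010)
  MOV R4, 111  → R4 = 111 (0b01101111)
  AND R1, R4  → R1 = 42 AND 111 = 42 (0b00101010)
  SHL R1, 2  → R1 = 42 << 2 = 168
Final: R1 = 168

168


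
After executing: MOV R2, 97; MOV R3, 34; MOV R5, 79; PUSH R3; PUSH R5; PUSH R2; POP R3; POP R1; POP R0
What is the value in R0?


Stack trace (top is rightmost):
  MOV R2, 97  → R2 = 97
  MOV R3, 34  → R3 = 34
  MOV R5, 79  → R5 = 79
  PUSH R3  → stack: [34]
  PUSH R5  → stack: [34, 79]
  PUSH R2  → stack: [34, 79, 97]
  POP R3  → R3 = 97, stack: [34, 79]
  POP R1  → R1 = 79, stack: [34]
  POP R0  → R0 = 34, stack: []
Final: R0 = 34

34


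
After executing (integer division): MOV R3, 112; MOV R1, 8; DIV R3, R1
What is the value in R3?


Register state trace:
  MOV R3, 112  → R3 = 112
  MOV R1, 8  → R1 = 8
  DIV R3, R1  → R3 = 112 // 8 = 14
Final: R3 = 14

14


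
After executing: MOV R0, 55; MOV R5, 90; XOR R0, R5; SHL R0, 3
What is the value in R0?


Register state trace:
  MOV R0, 55  → R0 = 55 (0b00110111)
  MOV R5, 90  → R5 = 90 (0b01011010)
  XOR R0, R5  → R0 = 55 XOR 90 = 109 (0b01101101)
  SHL R0, 3  → R0 = 109 << 3 = 872
Final: R0 = 872

872


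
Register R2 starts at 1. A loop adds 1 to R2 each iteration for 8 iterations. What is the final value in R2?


Starting value: R2 = 1
  Iter 1: R2 = 1 + 1 = 2
  Iter 2: R2 = 2 + 1 = 3
  Iter 3: R2 = 3 + 1 = 4
  Iter 4: R2 = 4 + 1 = 5
  Iter 5: R2 = 5 + 1 = 6
  Iter 6: R2 = 6 + 1 = 7
  Iter 7: R2 = 7 + 1 = 8
  Iter 8: R2 = 8 + 1 = 9
Final: R2 = 9

9


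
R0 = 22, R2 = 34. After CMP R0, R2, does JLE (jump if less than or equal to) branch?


Trace:
  R0 = 22, R2 = 34
  CMP R0, R2  → compares 22 vs 34
  JLE checks: is 22 less than or equal to 34?
  22 < 34, so condition is true
Branch taken: Yes

Yes


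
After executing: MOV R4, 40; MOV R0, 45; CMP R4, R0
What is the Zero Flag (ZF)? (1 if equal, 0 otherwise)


Register state trace:
  MOV R4, 40  → R4 = 40
  MOV R0, 45  → R0 = 45
  CMP R4, R0  → computes 40 - 45 = -5
  Result is nonzero, so values are not equal
ZF = 0

0


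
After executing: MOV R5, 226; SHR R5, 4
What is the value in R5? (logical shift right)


Register state trace:
  MOV R5, 226  → R5 = 226
  SHR R5, 4  → R5 = 226 >> 4 = 226 // 2^4 = 14
Final: R5 = 14

14


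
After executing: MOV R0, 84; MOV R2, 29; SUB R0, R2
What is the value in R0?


Register state trace:
  MOV R0, 84  → R0 = 84
  MOV R2, 29  → R2 = 29
  SUB R0, R2  → R0 = 84 - 29 = 55
Final: R0 = 55

55


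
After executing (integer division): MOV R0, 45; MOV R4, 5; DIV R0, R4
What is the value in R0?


Register state trace:
  MOV R0, 45  → R0 = 45
  MOV R4, 5  → R4 = 5
  DIV R0, R4  → R0 = 45 // 5 = 9
Final: R0 = 9

9


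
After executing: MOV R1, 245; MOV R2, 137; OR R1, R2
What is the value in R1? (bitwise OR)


Register state trace:
  MOV R1, 245  → R1 = 245 (0b11110101)
  MOV R2, 137  → R2 = 137 (0b10001001)
  OR R1, R2   → R1 = 245 OR 137 = 253 (0b11111101)
Final: R1 = 253

253


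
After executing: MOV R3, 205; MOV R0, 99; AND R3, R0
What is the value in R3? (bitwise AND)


Register state trace:
  MOV R3, 205  → R3 = 205 (0b11001101)
  MOV R0, 99  → R0 = 99 (0b01100011)
  AND R3, R0  → R3 = 205 AND 99 = 65 (0b01000001)
Final: R3 = 65

65


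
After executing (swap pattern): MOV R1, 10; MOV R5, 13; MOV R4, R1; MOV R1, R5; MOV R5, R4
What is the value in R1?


Register state trace (swap pattern):
  MOV R1, 10  → R1 = 10
  MOV R5, 13  → R5 = 13
  MOV R4, R1  → R4 = 10  (save R1)
  MOV R1, R5  → R1 = 13  (R1 gets R5's value)
  MOV R5, R4  → R5 = 10  (R5 gets saved value)
Final: R1 = 13

13


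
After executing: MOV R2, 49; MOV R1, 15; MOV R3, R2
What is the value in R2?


Register state trace:
  MOV R2, 49  → R2 = 49
  MOV R1, 15  → R1 = 15
  MOV R3, R2  → R3 = 49
Final: R2 = 49

49


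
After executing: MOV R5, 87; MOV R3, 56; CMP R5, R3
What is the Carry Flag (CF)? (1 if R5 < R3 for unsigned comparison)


Register state trace:
  MOV R5, 87  → R5 = 87
  MOV R3, 56  → R3 = 56
  CMP R5, R3  → unsigned 87 - 56: no borrow
  87 >= 56, so CF = 0
CF = 0

0


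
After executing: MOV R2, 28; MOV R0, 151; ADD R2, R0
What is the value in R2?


Register state trace:
  MOV R2, 28  → R2 = 28
  MOV R0, 151  → R0 = 151
  ADD R2, R0  → R2 = 28 + 151 = 179
Final: R2 = 179

179


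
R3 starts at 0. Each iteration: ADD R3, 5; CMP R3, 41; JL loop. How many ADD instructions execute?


Loop trace (R3 starts at 0, target 41, step 5):
  ADD #1: R3 = 0 + 5 = 5  → 5 < 41, loop
  ADD #2: R3 = 5 + 5 = 10  → 10 < 41, loop
  ADD #3: R3 = 10 + 5 = 15  → 15 < 41, loop
  ADD #4: R3 = 15 + 5 = 20  → 20 < 41, loop
  ADD #5: R3 = 20 + 5 = 25  → 25 < 41, loop
  ADD #6: R3 = 25 + 5 = 30  → 30 < 41, loop
  ADD #7: R3 = 30 + 5 = 35  → 35 < 41, loop
  ADD #8: R3 = 35 + 5 = 40  → 40 < 41, loop
  ADD #9: R3 = 40 + 5 = 45  → 45 >= 41, exit
Total ADD instructions: 9

9


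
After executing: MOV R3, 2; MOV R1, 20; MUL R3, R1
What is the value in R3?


Register state trace:
  MOV R3, 2  → R3 = 2
  MOV R1, 20  → R1 = 20
  MUL R3, R1  → R3 = 2 * 20 = 40
Final: R3 = 40

40


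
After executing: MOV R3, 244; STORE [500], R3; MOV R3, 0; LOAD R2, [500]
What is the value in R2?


Register and memory trace:
  MOV R3, 244  → R3 = 244
  STORE [500], R3  → mem[500] = 244
  MOV R3, 0  → R3 = 0
  LOAD R2, [500]  → R2 = mem[500] = 244
Final: R2 = 244

244


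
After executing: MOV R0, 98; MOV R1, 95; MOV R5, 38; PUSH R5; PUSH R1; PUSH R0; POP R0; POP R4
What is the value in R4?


Stack trace (top is rightmost):
  MOV R0, 98  → R0 = 98
  MOV R1, 95  → R1 = 95
  MOV R5, 38  → R5 = 38
  PUSH R5  → stack: [38]
  PUSH R1  → stack: [38, 95]
  PUSH R0  → stack: [38, 95, 98]
  POP R0  → R0 = 98, stack: [38, 95]
  POP R4  → R4 = 95, stack: [38]
Final: R4 = 95

95


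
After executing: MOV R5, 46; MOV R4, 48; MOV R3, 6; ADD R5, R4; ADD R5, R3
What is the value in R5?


Register state trace:
  MOV R5, 46  → R5 = 46
  MOV R4, 48  → R4 = 48
  MOV R3, 6  → R3 = 6
  ADD R5, R4  → R5 = 46 + 48 = 94
  ADD R5, R3  → R5 = 94 + 6 = 100
Final: R5 = 100

100


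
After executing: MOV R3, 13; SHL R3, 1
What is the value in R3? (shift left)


Register state trace:
  MOV R3, 13  → R3 = 13
  SHL R3, 1  → R3 = 13 << 1 = 13 * 2^1 = 26
Final: R3 = 26

26
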